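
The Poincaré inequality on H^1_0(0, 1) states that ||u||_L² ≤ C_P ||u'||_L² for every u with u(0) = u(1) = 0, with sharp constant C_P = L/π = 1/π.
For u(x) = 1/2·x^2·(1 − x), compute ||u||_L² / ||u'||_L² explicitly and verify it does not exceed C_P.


||u||_L² / ||u'||_L² = sqrt(14)/14 < C_P = 1/π.

u(x) = 1/2·x^2·(1 − x), so u'(x) = x*(2 - 3*x)/2.
u(x) = 1/2·x^2·(1 − x) vanishes at x = 0 and x = 1, so u ∈ H^1_0(0, 1). Differentiate via the product rule and integrate the resulting polynomials term by term.
  ∫_0^1 u² dx = ∫_0^1 (x^6/4 - x^5/2 + x^4/4) dx. Term by term:
    ∫_0^1 x^6/4 dx = 1/28;  ∫_0^1 -x^5/2 dx = -1/12;  ∫_0^1 x^4/4 dx = 1/20.
  Sum: 1/28 − 1/12 + 1/20 = 1/420.
  ∫_0^1 (u')² dx = ∫_0^1 (9*x^4/4 - 3*x^3 + x^2) dx. Term by term:
    ∫_0^1 9*x^4/4 dx = 9/20;  ∫_0^1 -3*x^3 dx = -3/4;  ∫_0^1 x^2 dx = 1/3.
  Sum: 9/20 − 3/4 + 1/3 = 1/30.
∫_0^1 u² dx = 1/420, so ||u||_L² = sqrt(105)/210.
∫_0^1 (u')² dx = 1/30, so ||u'||_L² = sqrt(30)/30.
Ratio ||u||_L² / ||u'||_L² = sqrt(14)/14.
Sharp Poincaré constant on H^1_0(0, 1) is C_P = L/π = 1/π, achieved by sin(π·x).
A polynomial bump cannot attain the sharp Poincaré constant (only the first sine eigenfunction does), so the ratio is strictly less than C_P, consistent with ||u||_L² ≤ C_P ||u'||_L².


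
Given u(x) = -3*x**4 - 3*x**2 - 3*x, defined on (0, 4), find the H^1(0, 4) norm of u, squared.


||u||_{H^1}^2 = 24219404/35

The H^1 norm (squared) on an interval (0, L) is
  ||u||_{H^1}^2 = ∫_0^L u(x)^2 dx + ∫_0^L u'(x)^2 dx.
Compute u'(x) = -12*x**3 - 6*x - 3.
Then u(x)^2 = 9*x**8 + 18*x**6 + 18*x**5 + 9*x**4 + 18*x**3 + 9*x**2 and u'(x)^2 = 144*x**6 + 144*x**4 + 72*x**3 + 36*x**2 + 36*x + 9.
Integrate each monomial from 0 to 4 using ∫_0^4 c·x^n dx = c·4^(n+1)/(n+1):
  ∫_0^4 u(x)^2 dx = ∫_0^4 (9*x^8 + 18*x^6 + 18*x^5 + 9*x^4 + 18*x^3 + 9*x^2) dx. Term by term:
    ∫_0^4 9*x^8 dx = 262144;  ∫_0^4 18*x^6 dx = 294912/7;  ∫_0^4 18*x^5 dx = 12288;
    ∫_0^4 9*x^4 dx = 9216/5;  ∫_0^4 18*x^3 dx = 1152;  ∫_0^4 9*x^2 dx = 192.
  Sum: 262144 + 294912/7 + 12288 + 9216/5 + 1152 + 192 = 11191232/35.
  ∫_0^4 u'(x)^2 dx = ∫_0^4 (144*x^6 + 144*x^4 + 72*x^3 + 36*x^2 + 36*x + 9) dx. Term by term:
    ∫_0^4 144*x^6 dx = 2359296/7;  ∫_0^4 144*x^4 dx = 147456/5;  ∫_0^4 72*x^3 dx = 4608;
    ∫_0^4 36*x^2 dx = 768;  ∫_0^4 36*x dx = 288;  ∫_0^4 9 dx = 36.
  Sum: 2359296/7 + 147456/5 + 4608 + 768 + 288 + 36 = 13028172/35.
Adding: ||u||_{H^1}^2 = 11191232/35 + 13028172/35 = 24219404/35.


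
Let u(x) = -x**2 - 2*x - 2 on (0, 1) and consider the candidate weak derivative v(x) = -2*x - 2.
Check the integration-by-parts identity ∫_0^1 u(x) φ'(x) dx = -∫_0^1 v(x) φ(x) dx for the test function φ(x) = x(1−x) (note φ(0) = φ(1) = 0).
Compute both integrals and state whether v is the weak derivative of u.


LHS = 1/2, RHS = 1/2. Yes, v = u' weakly.

u(x) = -x**2 - 2*x - 2, classical derivative u'(x) = -2*x - 2.
φ(x) = x(1−x), so φ'(x) = 1 - 2*x.
Note φ(0) = φ(1) = 0, so the boundary term u·φ vanishes.
LHS = ∫_0^1 u(x) φ'(x) dx = ∫_0^1 (2*x^3 + 3*x^2 + 2*x - 2) dx. Term by term:
  ∫_0^1 2*x^3 dx = 1/2;  ∫_0^1 3*x^2 dx = 1;  ∫_0^1 2*x dx = 1;
  ∫_0^1 -2 dx = -2.
Sum: 1/2 + 1 + 1 − 2 = 1/2.
So LHS = 1/2.
∫_0^1 v(x) φ(x) dx = ∫_0^1 (2*x^3 - 2*x) dx. Term by term:
  ∫_0^1 2*x^3 dx = 1/2;  ∫_0^1 -2*x dx = -1.
Sum: 1/2 − 1 = -1/2.
So RHS = -∫_0^1 v(x) φ(x) dx = 1/2.
LHS = RHS, so the identity holds for this test φ.
Moreover u is smooth here and v(x) = u'(x) = -2*x - 2 pointwise, so the identity holds for every test function. Hence v is the weak derivative of u.


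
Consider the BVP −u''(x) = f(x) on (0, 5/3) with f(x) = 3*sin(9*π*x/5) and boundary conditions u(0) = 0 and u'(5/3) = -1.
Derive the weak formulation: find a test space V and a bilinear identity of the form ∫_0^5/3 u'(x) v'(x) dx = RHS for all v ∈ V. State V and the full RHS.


V = {v ∈ H^1(0, 5/3) : v(0) = 0} (test functions vanish at x = 0 where u is specified); weak form: ∫_0^5/3 u'v' dx = ∫_0^5/3 (3*sin(9*π*x/5)) v dx − v(5/3) for all v ∈ V.

Multiply both sides by a test function v and integrate from 0 to 5/3:
  ∫_0^5/3 −u''(x) v(x) dx = ∫_0^5/3 f(x) v(x) dx.
Integrate the LHS by parts once:
  ∫_0^5/3 −u'' v dx = −[u'(x) v(x)]_0^5/3 + ∫_0^5/3 u'(x) v'(x) dx.
Thus ∫_0^5/3 u'(x) v'(x) dx = ∫_0^5/3 f(x) v(x) dx + [u'(x) v(x)]_0^5/3.
Choose V so that boundary terms are either known or forced to vanish.
Mixed BC: u(0) = 0 (Dirichlet) and u'(5/3) = -1 (Neumann). Define V = {v ∈ H^1(0, 5/3) : v(0) = 0}. Then [u' v]_0^5/3 = u'(5/3)·v(5/3) − u'(0)·0 = − v(5/3).
Weak formulation: find u (satisfying any essential BC) such that ∫_0^5/3 u'(x) v'(x) dx = ∫_0^5/3 f v dx − v(5/3) for all v ∈ V (Dirichlet at 0 absorbed into V; Neumann datum at x = 5/3 contributes the boundary term).
Substituting f(x) = 3*sin(9*π*x/5), the right-hand side is ∫_0^5/3 (3*sin(9*π*x/5)) v dx − v(5/3).


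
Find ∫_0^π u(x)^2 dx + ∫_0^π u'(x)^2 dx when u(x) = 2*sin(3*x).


||u||_{H^1(0,π)}^2 = 20*π

u'(x) = 6*cos(3*x).
Expand u² and (u')² and integrate term by term on (0, π), using: for integers n ≥ 1, ∫_0^π sin²(nx) dx = ∫_0^π cos²(nx) dx = π/2; for n ≠ n', ∫_0^π sin(nx)sin(n'x) dx = ∫_0^π cos(nx)cos(n'x) dx = 0; and by product-to-sum, ∫_0^π sin(nx)cos(n'x) dx = ½∫_0^π [sin((n+n')x) + sin((n−n')x)] dx, which is 0 when n+n' is even and 2n/(n²−n'²) when n+n' is odd (it need not vanish on (0, π)).
  u² squared terms: (2)²·∫sin(3x)² dx = 4·π/2 = 2*π.
  So ∫_0^π u² dx = 2*π.
  (u')² squared terms: (6)²·∫cos(3x)² dx = 36·π/2 = 18*π.
  So ∫_0^π (u')² dx = 18*π.
||u||_{H^1}^2 = (2*π) + (18*π) = 20*π.


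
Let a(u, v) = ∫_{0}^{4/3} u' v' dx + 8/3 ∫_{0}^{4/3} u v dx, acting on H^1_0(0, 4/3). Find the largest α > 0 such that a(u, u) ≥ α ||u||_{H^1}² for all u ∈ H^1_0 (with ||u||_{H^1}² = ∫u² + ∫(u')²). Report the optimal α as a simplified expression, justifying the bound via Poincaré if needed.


α = 1

Coercivity of a(·,·) on H^1_0(0, 4/3) means a(u, u) ≥ α ||u||_{H^1}² for every u ∈ H^1_0.
The interval has length L = 4/3, and Poincaré/coercivity depend only on L. Here a(u, u) = ∫(u')² + (8/3)·∫u².
Here c = 8/3 ≥ 1, so a(u,u) = ∫(u')² + c∫u² ≥ ∫(u')² + ∫u² = ||u||_{H^1}², i.e. α = 1 works. No larger α is possible: a(u,u) ≥ α||u||_{H^1}² means (1−α)∫(u')² ≥ (α−c)∫u², and for the modes u_n = sin(nπ(x−x₀)/L) (x₀ the left endpoint) one has ∫u_n²/∫(u_n')² = (L/(nπ))² → 0, so a(u_n,u_n)/||u_n||_{H^1}² → 1. Hence the optimal constant is α = 1.
Therefore α = 1.


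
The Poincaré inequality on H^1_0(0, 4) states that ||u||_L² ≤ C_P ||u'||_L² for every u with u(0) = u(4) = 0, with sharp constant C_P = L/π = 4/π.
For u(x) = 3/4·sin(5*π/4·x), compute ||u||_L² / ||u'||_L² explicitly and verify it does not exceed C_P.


||u||_L² / ||u'||_L² = 4/(5*π) < C_P = 4/π.

u(x) = 3/4·sin(5*π/4·x), so u'(x) = 15*π*cos(5*π*x/4)/16.
Writing u(x) = A·sin(kπx/L) with A = 3/4 and k = 5, use ∫_0^L sin²(kπx/L) dx = L/2 and ∫_0^L cos²(kπx/L) dx = L/2.
u² = 9/16·sin²(5*π/4·x) and (u')² = 225*π^2/256·cos²(5*π/4·x), and each of sin², cos² integrates to L/2 = 2 over (0, 4).
∫_0^4 u² dx = 9/8, so ||u||_L² = 3*sqrt(2)/4.
∫_0^4 (u')² dx = 225*π^2/128, so ||u'||_L² = 15*sqrt(2)*π/16.
Ratio ||u||_L² / ||u'||_L² = 4/(5*π).
Sharp Poincaré constant on H^1_0(0, 4) is C_P = L/π = 4/π, achieved by sin(π/4·x).
This is the k = 5 harmonic; the ratio L/(kπ) is strictly less than C_P = L/π, consistent with the sharp inequality ||u||_L² ≤ C_P ||u'||_L².


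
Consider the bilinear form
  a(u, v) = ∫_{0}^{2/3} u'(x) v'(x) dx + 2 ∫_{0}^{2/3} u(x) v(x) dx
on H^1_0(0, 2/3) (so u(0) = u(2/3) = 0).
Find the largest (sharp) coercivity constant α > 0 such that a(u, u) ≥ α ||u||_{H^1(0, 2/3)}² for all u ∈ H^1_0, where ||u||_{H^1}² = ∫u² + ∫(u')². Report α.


α = 1

Coercivity of a(·,·) on H^1_0(0, 2/3) means a(u, u) ≥ α ||u||_{H^1}² for every u ∈ H^1_0.
The interval has length L = 2/3, and Poincaré/coercivity depend only on L. Here a(u, u) = ∫(u')² + (2)·∫u².
Here c = 2 ≥ 1, so a(u,u) = ∫(u')² + c∫u² ≥ ∫(u')² + ∫u² = ||u||_{H^1}², i.e. α = 1 works. No larger α is possible: a(u,u) ≥ α||u||_{H^1}² means (1−α)∫(u')² ≥ (α−c)∫u², and for the modes u_n = sin(nπ(x−x₀)/L) (x₀ the left endpoint) one has ∫u_n²/∫(u_n')² = (L/(nπ))² → 0, so a(u_n,u_n)/||u_n||_{H^1}² → 1. Hence the optimal constant is α = 1.
Therefore α = 1.


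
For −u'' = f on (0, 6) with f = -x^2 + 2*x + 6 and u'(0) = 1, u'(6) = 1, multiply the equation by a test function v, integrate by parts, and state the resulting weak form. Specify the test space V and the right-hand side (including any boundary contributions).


V = H^1(0, 6) (v unrestricted at boundary; u is determined up to an additive constant); weak form: ∫_0^6 u'v' dx = ∫_0^6 (-x^2 + 2*x + 6) v dx + v(6) − v(0) for all v ∈ V.

Multiply both sides by a test function v and integrate from 0 to 6:
  ∫_0^6 −u''(x) v(x) dx = ∫_0^6 f(x) v(x) dx.
Integrate the LHS by parts once:
  ∫_0^6 −u'' v dx = −[u'(x) v(x)]_0^6 + ∫_0^6 u'(x) v'(x) dx.
Thus ∫_0^6 u'(x) v'(x) dx = ∫_0^6 f(x) v(x) dx + [u'(x) v(x)]_0^6.
Choose V so that boundary terms are either known or forced to vanish.
u has inhomogeneous Neumann u'(0) = 1, u'(6) = 1. [u' v]_0^6 = (1)·v(6) − (1)·v(0) = v(6) − v(0). Take V = H^1(0, 6); boundary term becomes part of RHS.
Weak formulation: find u (satisfying any essential BC) such that ∫_0^6 u'(x) v'(x) dx = ∫_0^6 f v dx + v(6) − v(0) for all v ∈ V (Neumann data are natural BCs: they enter the RHS as boundary terms).
Substituting f(x) = -x^2 + 2*x + 6, the right-hand side is ∫_0^6 (-x^2 + 2*x + 6) v dx + v(6) − v(0).
Compatibility check (pure Neumann): taking v ≡ 1 ∈ V gives 0 = ∫_0^6 f dx + (1) − (1), i.e. ∫_0^6 f dx must equal u'(0) − u'(6) = 0. Indeed ∫_0^6 (-x^2 + 2*x + 6) dx = 0, so the data are compatible. The solution is then unique only up to an additive constant (fix it e.g. by requiring ∫_0^6 u dx = 0).


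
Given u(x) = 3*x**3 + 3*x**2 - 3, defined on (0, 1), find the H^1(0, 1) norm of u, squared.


||u||_{H^1}^2 = 837/14

The H^1 norm (squared) on an interval (0, L) is
  ||u||_{H^1}^2 = ∫_0^L u(x)^2 dx + ∫_0^L u'(x)^2 dx.
Compute u'(x) = 9*x**2 + 6*x.
Then u(x)^2 = 9*x**6 + 18*x**5 + 9*x**4 - 18*x**3 - 18*x**2 + 9 and u'(x)^2 = 81*x**4 + 108*x**3 + 36*x**2.
Integrate each monomial from 0 to 1 using ∫_0^1 c·x^n dx = c·1^(n+1)/(n+1):
  ∫_0^1 u(x)^2 dx = ∫_0^1 (9*x^6 + 18*x^5 + 9*x^4 - 18*x^3 - 18*x^2 + 9) dx. Term by term:
    ∫_0^1 9*x^6 dx = 9/7;  ∫_0^1 18*x^5 dx = 3;  ∫_0^1 9*x^4 dx = 9/5;
    ∫_0^1 -18*x^3 dx = -9/2;  ∫_0^1 -18*x^2 dx = -6;  ∫_0^1 9 dx = 9.
  Sum: 9/7 + 3 + 9/5 − 9/2 − 6 + 9 = 321/70.
  ∫_0^1 u'(x)^2 dx = ∫_0^1 (81*x^4 + 108*x^3 + 36*x^2) dx. Term by term:
    ∫_0^1 81*x^4 dx = 81/5;  ∫_0^1 108*x^3 dx = 27;  ∫_0^1 36*x^2 dx = 12.
  Sum: 81/5 + 27 + 12 = 276/5.
Adding: ||u||_{H^1}^2 = 321/70 + 276/5 = 837/14.


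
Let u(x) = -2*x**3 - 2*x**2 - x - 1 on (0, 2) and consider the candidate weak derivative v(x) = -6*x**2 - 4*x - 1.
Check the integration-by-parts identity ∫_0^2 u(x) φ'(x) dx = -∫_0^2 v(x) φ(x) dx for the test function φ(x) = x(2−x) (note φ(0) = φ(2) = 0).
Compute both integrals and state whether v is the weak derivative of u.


LHS = 244/15, RHS = 244/15. Yes, v = u' weakly.

u(x) = -2*x**3 - 2*x**2 - x - 1, classical derivative u'(x) = -6*x**2 - 4*x - 1.
φ(x) = x(2−x), so φ'(x) = 2 - 2*x.
Note φ(0) = φ(2) = 0, so the boundary term u·φ vanishes.
LHS = ∫_0^2 u(x) φ'(x) dx = ∫_0^2 (4*x^4 - 2*x^2 - 2) dx. Term by term:
  ∫_0^2 4*x^4 dx = 128/5;  ∫_0^2 -2*x^2 dx = -16/3;  ∫_0^2 -2 dx = -4.
Sum: 128/5 − 16/3 − 4 = 244/15.
So LHS = 244/15.
∫_0^2 v(x) φ(x) dx = ∫_0^2 (6*x^4 - 8*x^3 - 7*x^2 - 2*x) dx. Term by term:
  ∫_0^2 6*x^4 dx = 192/5;  ∫_0^2 -8*x^3 dx = -32;  ∫_0^2 -7*x^2 dx = -56/3;
  ∫_0^2 -2*x dx = -4.
Sum: 192/5 − 32 − 56/3 − 4 = -244/15.
So RHS = -∫_0^2 v(x) φ(x) dx = 244/15.
LHS = RHS, so the identity holds for this test φ.
Moreover u is smooth here and v(x) = u'(x) = -6*x**2 - 4*x - 1 pointwise, so the identity holds for every test function. Hence v is the weak derivative of u.


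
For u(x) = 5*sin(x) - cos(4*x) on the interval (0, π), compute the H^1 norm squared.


||u||_{H^1(0,π)}^2 = 68/3 + 67*π/2

u'(x) = 4*sin(4*x) + 5*cos(x).
Expand u² and (u')² and integrate term by term on (0, π), using: for integers n ≥ 1, ∫_0^π sin²(nx) dx = ∫_0^π cos²(nx) dx = π/2; for n ≠ n', ∫_0^π sin(nx)sin(n'x) dx = ∫_0^π cos(nx)cos(n'x) dx = 0; and by product-to-sum, ∫_0^π sin(nx)cos(n'x) dx = ½∫_0^π [sin((n+n')x) + sin((n−n')x)] dx, which is 0 when n+n' is even and 2n/(n²−n'²) when n+n' is odd (it need not vanish on (0, π)).
  u² squared terms: (-1)²·∫cos(4x)² dx = 1·π/2 = π/2;  (5)²·∫sin(x)² dx = 25·π/2 = 25*π/2.
  u² cross terms: 2·(-1)·(5)·∫cos(4x)·sin(x) dx = -10·(-2/15) = 4/3.
  So ∫_0^π u² dx = π/2 + 25*π/2 + 4/3 = 4/3 + 13*π.
  (u')² squared terms: (4)²·∫sin(4x)² dx = 16·π/2 = 8*π;  (5)²·∫cos(x)² dx = 25·π/2 = 25*π/2.
  (u')² cross terms: 2·(4)·(5)·∫sin(4x)·cos(x) dx = 40·(8/15) = 64/3.
  So ∫_0^π (u')² dx = 8*π + 25*π/2 + 64/3 = 64/3 + 41*π/2.
||u||_{H^1}^2 = (4/3 + 13*π) + (64/3 + 41*π/2) = 68/3 + 67*π/2.


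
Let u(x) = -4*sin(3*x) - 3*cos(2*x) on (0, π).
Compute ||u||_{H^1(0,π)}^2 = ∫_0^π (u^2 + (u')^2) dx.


||u||_{H^1(0,π)}^2 = 144 + 205*π/2

u'(x) = 6*sin(2*x) - 12*cos(3*x).
Expand u² and (u')² and integrate term by term on (0, π), using: for integers n ≥ 1, ∫_0^π sin²(nx) dx = ∫_0^π cos²(nx) dx = π/2; for n ≠ n', ∫_0^π sin(nx)sin(n'x) dx = ∫_0^π cos(nx)cos(n'x) dx = 0; and by product-to-sum, ∫_0^π sin(nx)cos(n'x) dx = ½∫_0^π [sin((n+n')x) + sin((n−n')x)] dx, which is 0 when n+n' is even and 2n/(n²−n'²) when n+n' is odd (it need not vanish on (0, π)).
  u² squared terms: (-4)²·∫sin(3x)² dx = 16·π/2 = 8*π;  (-3)²·∫cos(2x)² dx = 9·π/2 = 9*π/2.
  u² cross terms: 2·(-4)·(-3)·∫sin(3x)·cos(2x) dx = 24·(6/5) = 144/5.
  So ∫_0^π u² dx = 8*π + 9*π/2 + 144/5 = 144/5 + 25*π/2.
  (u')² squared terms: (-12)²·∫cos(3x)² dx = 144·π/2 = 72*π;  (6)²·∫sin(2x)² dx = 36·π/2 = 18*π.
  (u')² cross terms: 2·(-12)·(6)·∫cos(3x)·sin(2x) dx = -144·(-4/5) = 576/5.
  So ∫_0^π (u')² dx = 72*π + 18*π + 576/5 = 576/5 + 90*π.
||u||_{H^1}^2 = (144/5 + 25*π/2) + (576/5 + 90*π) = 144 + 205*π/2.


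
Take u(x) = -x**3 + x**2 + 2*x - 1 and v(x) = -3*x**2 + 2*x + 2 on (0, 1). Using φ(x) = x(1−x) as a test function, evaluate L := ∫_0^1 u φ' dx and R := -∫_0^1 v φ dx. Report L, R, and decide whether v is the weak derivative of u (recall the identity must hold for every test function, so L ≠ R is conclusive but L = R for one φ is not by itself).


LHS = -7/20, RHS = -7/20. Yes, v = u' weakly.

u(x) = -x**3 + x**2 + 2*x - 1, classical derivative u'(x) = -3*x**2 + 2*x + 2.
φ(x) = x(1−x), so φ'(x) = 1 - 2*x.
Note φ(0) = φ(1) = 0, so the boundary term u·φ vanishes.
LHS = ∫_0^1 u(x) φ'(x) dx = ∫_0^1 (2*x^4 - 3*x^3 - 3*x^2 + 4*x - 1) dx. Term by term:
  ∫_0^1 2*x^4 dx = 2/5;  ∫_0^1 -3*x^3 dx = -3/4;  ∫_0^1 -3*x^2 dx = -1;
  ∫_0^1 4*x dx = 2;  ∫_0^1 -1 dx = -1.
Sum: 2/5 − 3/4 − 1 + 2 − 1 = -7/20.
So LHS = -7/20.
∫_0^1 v(x) φ(x) dx = ∫_0^1 (3*x^4 - 5*x^3 + 2*x) dx. Term by term:
  ∫_0^1 3*x^4 dx = 3/5;  ∫_0^1 -5*x^3 dx = -5/4;  ∫_0^1 2*x dx = 1.
Sum: 3/5 − 5/4 + 1 = 7/20.
So RHS = -∫_0^1 v(x) φ(x) dx = -7/20.
LHS = RHS, so the identity holds for this test φ.
Moreover u is smooth here and v(x) = u'(x) = -3*x**2 + 2*x + 2 pointwise, so the identity holds for every test function. Hence v is the weak derivative of u.


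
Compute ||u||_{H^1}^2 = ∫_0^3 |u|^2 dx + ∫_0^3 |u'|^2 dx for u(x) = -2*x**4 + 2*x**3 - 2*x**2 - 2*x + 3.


||u||_{H^1}^2 = 642039/35

The H^1 norm (squared) on an interval (0, L) is
  ||u||_{H^1}^2 = ∫_0^L u(x)^2 dx + ∫_0^L u'(x)^2 dx.
Compute u'(x) = -8*x**3 + 6*x**2 - 4*x - 2.
Then u(x)^2 = 4*x**8 - 8*x**7 + 12*x**6 - 16*x**4 + 20*x**3 - 8*x**2 - 12*x + 9 and u'(x)^2 = 64*x**6 - 96*x**5 + 100*x**4 - 16*x**3 - 8*x**2 + 16*x + 4.
Integrate each monomial from 0 to 3 using ∫_0^3 c·x^n dx = c·3^(n+1)/(n+1):
  ∫_0^3 u(x)^2 dx = ∫_0^3 (4*x^8 - 8*x^7 + 12*x^6 - 16*x^4 + 20*x^3 - 8*x^2 - 12*x + 9) dx. Term by term:
    ∫_0^3 4*x^8 dx = 8748;  ∫_0^3 -8*x^7 dx = -6561;  ∫_0^3 12*x^6 dx = 26244/7;
    ∫_0^3 -16*x^4 dx = -3888/5;  ∫_0^3 20*x^3 dx = 405;  ∫_0^3 -8*x^2 dx = -72;
    ∫_0^3 -12*x dx = -54;  ∫_0^3 9 dx = 27.
  Sum: 8748 − 6561 + 26244/7 − 3888/5 + 405 − 72 − 54 + 27 = 191259/35.
  ∫_0^3 u'(x)^2 dx = ∫_0^3 (64*x^6 - 96*x^5 + 100*x^4 - 16*x^3 - 8*x^2 + 16*x + 4) dx. Term by term:
    ∫_0^3 64*x^6 dx = 139968/7;  ∫_0^3 -96*x^5 dx = -11664;  ∫_0^3 100*x^4 dx = 4860;
    ∫_0^3 -16*x^3 dx = -324;  ∫_0^3 -8*x^2 dx = -72;  ∫_0^3 16*x dx = 72;
    ∫_0^3 4 dx = 12.
  Sum: 139968/7 − 11664 + 4860 − 324 − 72 + 72 + 12 = 90156/7.
Adding: ||u||_{H^1}^2 = 191259/35 + 90156/7 = 642039/35.


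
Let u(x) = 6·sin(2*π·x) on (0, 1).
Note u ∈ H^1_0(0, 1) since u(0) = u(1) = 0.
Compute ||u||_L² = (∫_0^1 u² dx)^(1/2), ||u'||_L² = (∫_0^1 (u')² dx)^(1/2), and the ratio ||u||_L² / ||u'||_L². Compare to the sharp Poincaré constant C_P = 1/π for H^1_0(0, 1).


||u||_L² / ||u'||_L² = 1/(2*π) < C_P = 1/π.

u(x) = 6·sin(2*π·x), so u'(x) = 12*π*cos(2*π*x).
Writing u(x) = A·sin(kπx/L) with A = 6 and k = 2, use ∫_0^L sin²(kπx/L) dx = L/2 and ∫_0^L cos²(kπx/L) dx = L/2.
u² = 36·sin²(2*π·x) and (u')² = 144*π^2·cos²(2*π·x), and each of sin², cos² integrates to L/2 = 1/2 over (0, 1).
∫_0^1 u² dx = 18, so ||u||_L² = 3*sqrt(2).
∫_0^1 (u')² dx = 72*π^2, so ||u'||_L² = 6*sqrt(2)*π.
Ratio ||u||_L² / ||u'||_L² = 1/(2*π).
Sharp Poincaré constant on H^1_0(0, 1) is C_P = L/π = 1/π, achieved by sin(π·x).
This is the k = 2 harmonic; the ratio L/(kπ) is strictly less than C_P = L/π, consistent with the sharp inequality ||u||_L² ≤ C_P ||u'||_L².


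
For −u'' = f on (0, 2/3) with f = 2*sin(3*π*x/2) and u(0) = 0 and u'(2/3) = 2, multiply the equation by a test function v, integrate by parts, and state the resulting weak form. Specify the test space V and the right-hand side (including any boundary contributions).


V = {v ∈ H^1(0, 2/3) : v(0) = 0} (test functions vanish at x = 0 where u is specified); weak form: ∫_0^2/3 u'v' dx = ∫_0^2/3 (2*sin(3*π*x/2)) v dx + 2·v(2/3) for all v ∈ V.

Multiply both sides by a test function v and integrate from 0 to 2/3:
  ∫_0^2/3 −u''(x) v(x) dx = ∫_0^2/3 f(x) v(x) dx.
Integrate the LHS by parts once:
  ∫_0^2/3 −u'' v dx = −[u'(x) v(x)]_0^2/3 + ∫_0^2/3 u'(x) v'(x) dx.
Thus ∫_0^2/3 u'(x) v'(x) dx = ∫_0^2/3 f(x) v(x) dx + [u'(x) v(x)]_0^2/3.
Choose V so that boundary terms are either known or forced to vanish.
Mixed BC: u(0) = 0 (Dirichlet) and u'(2/3) = 2 (Neumann). Define V = {v ∈ H^1(0, 2/3) : v(0) = 0}. Then [u' v]_0^2/3 = u'(2/3)·v(2/3) − u'(0)·0 = 2·v(2/3).
Weak formulation: find u (satisfying any essential BC) such that ∫_0^2/3 u'(x) v'(x) dx = ∫_0^2/3 f v dx + 2·v(2/3) for all v ∈ V (Dirichlet at 0 absorbed into V; Neumann datum at x = 2/3 contributes the boundary term).
Substituting f(x) = 2*sin(3*π*x/2), the right-hand side is ∫_0^2/3 (2*sin(3*π*x/2)) v dx + 2·v(2/3).


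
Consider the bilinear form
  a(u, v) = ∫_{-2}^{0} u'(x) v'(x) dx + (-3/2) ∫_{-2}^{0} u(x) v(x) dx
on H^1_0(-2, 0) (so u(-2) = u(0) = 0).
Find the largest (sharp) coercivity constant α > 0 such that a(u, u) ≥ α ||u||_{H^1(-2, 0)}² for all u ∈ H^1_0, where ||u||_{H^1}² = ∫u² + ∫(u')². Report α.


α = (-6 + π^2)/(4 + π^2)

Coercivity of a(·,·) on H^1_0(-2, 0) means a(u, u) ≥ α ||u||_{H^1}² for every u ∈ H^1_0.
The interval has length L = 2, and Poincaré/coercivity depend only on L. Here a(u, u) = ∫(u')² + (-3/2)·∫u².
Here c = -3/2 < 0 with |c| < (π/L)² = π^2/4, so coercivity still holds. The condition a(u,u) ≥ α||u||_{H^1}² reads (1−α)∫(u')² ≥ (α−c)∫u². Any admissible α is ≤ 1 (rapidly oscillating u have ∫u²/∫(u')² → 0), and α = 1 would force 0 ≥ (1−c)∫u², impossible since c < 1; so 1−α > 0. By the sharp Poincaré inequality on H^1_0 of an interval of length L, ∫(u')² ≥ (π/L)²∫u² with equality for the first sine mode sin(π(x−x₀)/L) (x₀ the left endpoint), so the inequality holds for all u iff (1−α)(π/L)² ≥ α − c, i.e. α ≤ ((π/L)² + c)/((π/L)² + 1) = (1 + c(L/π)²)/(1 + (L/π)²). (Direct route, valid since c ≤ 0: Poincaré gives c∫u² ≥ c(L/π)²∫(u')², so a(u,u) ≥ (1 + c(L/π)²)∫(u')², while ||u||_{H^1}² ≤ (1 + (L/π)²)∫(u')²; dividing yields the same α.) With (π/L)² = π^2/4 and c = -3/2, the largest admissible constant is α = ((π/L)² + c)/((π/L)² + 1).
Simplifying, α = (-6 + π^2)/(4 + π^2).


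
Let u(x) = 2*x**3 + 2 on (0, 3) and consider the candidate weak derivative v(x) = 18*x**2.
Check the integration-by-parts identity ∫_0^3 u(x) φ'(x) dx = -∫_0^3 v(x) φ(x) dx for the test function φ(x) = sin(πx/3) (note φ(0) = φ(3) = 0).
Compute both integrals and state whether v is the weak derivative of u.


LHS = -162/π + 648/π^3, RHS = -486/π + 1944/π^3. No, v is not the weak derivative of u.

u(x) = 2*x**3 + 2, classical derivative u'(x) = 6*x**2.
φ(x) = sin(πx/3), so φ'(x) = π*cos(π*x/3)/3.
Note φ(0) = φ(3) = 0, so the boundary term u·φ vanishes.
LHS = ∫_0^3 u(x) φ'(x) dx = ∫_0^3 (2*π*x^3*cos(π*x/3)/3 + 2*π*cos(π*x/3)/3) dx. Term by term:
  ∫_0^3 2*π*cos(π*x/3)/3 dx = 0;  ∫_0^3 2*π*x^3*cos(π*x/3)/3 dx = -162/π + 648/π^3.
Sum: 0 + -162/π + 648/π^3 = -162/π + 648/π^3.
So LHS = -162/π + 648/π^3.
∫_0^3 v(x) φ(x) dx = ∫_0^3 (18*x^2*sin(π*x/3)) dx. Term by term:
  ∫_0^3 18*x^2*sin(π*x/3) dx = -1944/π^3 + 486/π.
So RHS = -∫_0^3 v(x) φ(x) dx = -486/π + 1944/π^3.
LHS − RHS = -1296/π^3 + 324/π ≠ 0, so the identity fails.
(For a valid weak derivative the identity must hold for EVERY test function, in particular this one. The failure shows v is NOT the weak derivative of u.)
Correct weak derivative would be u'(x) = 6*x**2.


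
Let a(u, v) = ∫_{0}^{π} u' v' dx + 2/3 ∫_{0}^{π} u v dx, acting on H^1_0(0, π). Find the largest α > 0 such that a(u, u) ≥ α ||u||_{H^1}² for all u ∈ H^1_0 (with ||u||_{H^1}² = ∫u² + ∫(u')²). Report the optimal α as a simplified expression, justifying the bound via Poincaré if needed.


α = 5/6

Coercivity of a(·,·) on H^1_0(0, π) means a(u, u) ≥ α ||u||_{H^1}² for every u ∈ H^1_0.
The interval has length L = π, and Poincaré/coercivity depend only on L. Here a(u, u) = ∫(u')² + (2/3)·∫u².
Here 0 < c = 2/3 < 1. The condition a(u,u) ≥ α||u||_{H^1}² reads (1−α)∫(u')² ≥ (α−c)∫u². Any admissible α is ≤ 1 (rapidly oscillating u have ∫u²/∫(u')² → 0), and α = 1 would force 0 ≥ (1−c)∫u², impossible since c < 1; so 1−α > 0. By the sharp Poincaré inequality on H^1_0 of an interval of length L, ∫(u')² ≥ (π/L)²∫u² with equality for the first sine mode sin(π(x−x₀)/L) (x₀ the left endpoint), so the inequality holds for all u iff (1−α)(π/L)² ≥ α − c, i.e. α ≤ ((π/L)² + c)/((π/L)² + 1) = (1 + c(L/π)²)/(1 + (L/π)²). With (π/L)² = 1 and c = 2/3, the largest admissible constant is α = ((π/L)² + c)/((π/L)² + 1).
Simplifying, α = 5/6.


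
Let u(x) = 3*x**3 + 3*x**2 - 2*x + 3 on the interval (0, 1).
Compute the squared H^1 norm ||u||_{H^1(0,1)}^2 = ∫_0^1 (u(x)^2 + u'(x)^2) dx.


||u||_{H^1}^2 = 10651/210

The H^1 norm (squared) on an interval (0, L) is
  ||u||_{H^1}^2 = ∫_0^L u(x)^2 dx + ∫_0^L u'(x)^2 dx.
Compute u'(x) = 9*x**2 + 6*x - 2.
Then u(x)^2 = 9*x**6 + 18*x**5 - 3*x**4 + 6*x**3 + 22*x**2 - 12*x + 9 and u'(x)^2 = 81*x**4 + 108*x**3 - 24*x + 4.
Integrate each monomial from 0 to 1 using ∫_0^1 c·x^n dx = c·1^(n+1)/(n+1):
  ∫_0^1 u(x)^2 dx = ∫_0^1 (9*x^6 + 18*x^5 - 3*x^4 + 6*x^3 + 22*x^2 - 12*x + 9) dx. Term by term:
    ∫_0^1 9*x^6 dx = 9/7;  ∫_0^1 18*x^5 dx = 3;  ∫_0^1 -3*x^4 dx = -3/5;
    ∫_0^1 6*x^3 dx = 3/2;  ∫_0^1 22*x^2 dx = 22/3;  ∫_0^1 -12*x dx = -6;
    ∫_0^1 9 dx = 9.
  Sum: 9/7 + 3 − 3/5 + 3/2 + 22/3 − 6 + 9 = 3259/210.
  ∫_0^1 u'(x)^2 dx = ∫_0^1 (81*x^4 + 108*x^3 - 24*x + 4) dx. Term by term:
    ∫_0^1 81*x^4 dx = 81/5;  ∫_0^1 108*x^3 dx = 27;  ∫_0^1 -24*x dx = -12;
    ∫_0^1 4 dx = 4.
  Sum: 81/5 + 27 − 12 + 4 = 176/5.
Adding: ||u||_{H^1}^2 = 3259/210 + 176/5 = 10651/210.


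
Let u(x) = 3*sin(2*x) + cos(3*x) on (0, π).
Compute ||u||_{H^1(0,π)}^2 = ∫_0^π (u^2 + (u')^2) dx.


||u||_{H^1(0,π)}^2 = -48 + 55*π/2

u'(x) = -3*sin(3*x) + 6*cos(2*x).
Expand u² and (u')² and integrate term by term on (0, π), using: for integers n ≥ 1, ∫_0^π sin²(nx) dx = ∫_0^π cos²(nx) dx = π/2; for n ≠ n', ∫_0^π sin(nx)sin(n'x) dx = ∫_0^π cos(nx)cos(n'x) dx = 0; and by product-to-sum, ∫_0^π sin(nx)cos(n'x) dx = ½∫_0^π [sin((n+n')x) + sin((n−n')x)] dx, which is 0 when n+n' is even and 2n/(n²−n'²) when n+n' is odd (it need not vanish on (0, π)).
  u² squared terms: (3)²·∫sin(2x)² dx = 9·π/2 = 9*π/2;  (1)²·∫cos(3x)² dx = 1·π/2 = π/2.
  u² cross terms: 2·(3)·(1)·∫sin(2x)·cos(3x) dx = 6·(-4/5) = -24/5.
  So ∫_0^π u² dx = 9*π/2 + π/2 − 24/5 = -24/5 + 5*π.
  (u')² squared terms: (-3)²·∫sin(3x)² dx = 9·π/2 = 9*π/2;  (6)²·∫cos(2x)² dx = 36·π/2 = 18*π.
  (u')² cross terms: 2·(-3)·(6)·∫sin(3x)·cos(2x) dx = -36·(6/5) = -216/5.
  So ∫_0^π (u')² dx = 9*π/2 + 18*π − 216/5 = -216/5 + 45*π/2.
||u||_{H^1}^2 = (-24/5 + 5*π) + (-216/5 + 45*π/2) = -48 + 55*π/2.


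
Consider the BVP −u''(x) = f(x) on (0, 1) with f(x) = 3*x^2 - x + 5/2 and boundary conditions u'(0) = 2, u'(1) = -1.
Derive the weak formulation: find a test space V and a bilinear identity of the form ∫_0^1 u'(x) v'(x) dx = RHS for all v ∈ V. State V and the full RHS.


V = H^1(0, 1) (v unrestricted at boundary; u is determined up to an additive constant); weak form: ∫_0^1 u'v' dx = ∫_0^1 (3*x^2 - x + 5/2) v dx − v(1) − 2·v(0) for all v ∈ V.

Multiply both sides by a test function v and integrate from 0 to 1:
  ∫_0^1 −u''(x) v(x) dx = ∫_0^1 f(x) v(x) dx.
Integrate the LHS by parts once:
  ∫_0^1 −u'' v dx = −[u'(x) v(x)]_0^1 + ∫_0^1 u'(x) v'(x) dx.
Thus ∫_0^1 u'(x) v'(x) dx = ∫_0^1 f(x) v(x) dx + [u'(x) v(x)]_0^1.
Choose V so that boundary terms are either known or forced to vanish.
u has inhomogeneous Neumann u'(0) = 2, u'(1) = -1. [u' v]_0^1 = (-1)·v(1) − (2)·v(0) = − v(1) − 2·v(0). Take V = H^1(0, 1); boundary term becomes part of RHS.
Weak formulation: find u (satisfying any essential BC) such that ∫_0^1 u'(x) v'(x) dx = ∫_0^1 f v dx − v(1) − 2·v(0) for all v ∈ V (Neumann data are natural BCs: they enter the RHS as boundary terms).
Substituting f(x) = 3*x^2 - x + 5/2, the right-hand side is ∫_0^1 (3*x^2 - x + 5/2) v dx − v(1) − 2·v(0).
Compatibility check (pure Neumann): taking v ≡ 1 ∈ V gives 0 = ∫_0^1 f dx + (-1) − (2), i.e. ∫_0^1 f dx must equal u'(0) − u'(1) = 3. Indeed ∫_0^1 (3*x^2 - x + 5/2) dx = 3, so the data are compatible. The solution is then unique only up to an additive constant (fix it e.g. by requiring ∫_0^1 u dx = 0).


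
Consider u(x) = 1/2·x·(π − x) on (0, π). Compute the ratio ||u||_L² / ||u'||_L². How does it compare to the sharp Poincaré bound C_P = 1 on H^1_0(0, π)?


||u||_L² / ||u'||_L² = sqrt(10)*π/10 < C_P = 1.

u(x) = 1/2·x·(π − x), so u'(x) = -x + π/2.
u(x) = 1/2·x·(π − x) vanishes at x = 0 and x = π, so u ∈ H^1_0(0, π). Differentiate via the product rule and integrate the resulting polynomials term by term.
  ∫_0^π u² dx = ∫_0^π (x^4/4 - π*x^3/2 + π^2*x^2/4) dx. Term by term:
    ∫_0^π x^4/4 dx = π^5/20;  ∫_0^π -π*x^3/2 dx = -π^5/8;  ∫_0^π π^2*x^2/4 dx = π^5/12.
  Sum: π^5/20 − π^5/8 + π^5/12 = π^5/120.
  ∫_0^π (u')² dx = ∫_0^π (x^2 - π*x + π^2/4) dx. Term by term:
    ∫_0^π x^2 dx = π^3/3;  ∫_0^π -π*x dx = -π^3/2;  ∫_0^π π^2/4 dx = π^3/4.
  Sum: π^3/3 − π^3/2 + π^3/4 = π^3/12.
∫_0^π u² dx = π^5/120, so ||u||_L² = sqrt(30)*π^(5/2)/60.
∫_0^π (u')² dx = π^3/12, so ||u'||_L² = sqrt(3)*π^(3/2)/6.
Ratio ||u||_L² / ||u'||_L² = sqrt(10)*π/10.
Sharp Poincaré constant on H^1_0(0, π) is C_P = L/π = 1, achieved by sin(x).
A polynomial bump cannot attain the sharp Poincaré constant (only the first sine eigenfunction does), so the ratio is strictly less than C_P, consistent with ||u||_L² ≤ C_P ||u'||_L².


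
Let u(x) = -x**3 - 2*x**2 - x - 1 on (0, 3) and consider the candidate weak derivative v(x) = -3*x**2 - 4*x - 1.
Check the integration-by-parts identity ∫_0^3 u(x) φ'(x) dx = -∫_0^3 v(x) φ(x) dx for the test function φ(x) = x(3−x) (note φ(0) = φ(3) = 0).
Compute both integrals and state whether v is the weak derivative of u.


LHS = 1359/20, RHS = 1359/20. Yes, v = u' weakly.

u(x) = -x**3 - 2*x**2 - x - 1, classical derivative u'(x) = -3*x**2 - 4*x - 1.
φ(x) = x(3−x), so φ'(x) = 3 - 2*x.
Note φ(0) = φ(3) = 0, so the boundary term u·φ vanishes.
LHS = ∫_0^3 u(x) φ'(x) dx = ∫_0^3 (2*x^4 + x^3 - 4*x^2 - x - 3) dx. Term by term:
  ∫_0^3 2*x^4 dx = 486/5;  ∫_0^3 x^3 dx = 81/4;  ∫_0^3 -4*x^2 dx = -36;
  ∫_0^3 -x dx = -9/2;  ∫_0^3 -3 dx = -9.
Sum: 486/5 + 81/4 − 36 − 9/2 − 9 = 1359/20.
So LHS = 1359/20.
∫_0^3 v(x) φ(x) dx = ∫_0^3 (3*x^4 - 5*x^3 - 11*x^2 - 3*x) dx. Term by term:
  ∫_0^3 3*x^4 dx = 729/5;  ∫_0^3 -5*x^3 dx = -405/4;  ∫_0^3 -11*x^2 dx = -99;
  ∫_0^3 -3*x dx = -27/2.
Sum: 729/5 − 405/4 − 99 − 27/2 = -1359/20.
So RHS = -∫_0^3 v(x) φ(x) dx = 1359/20.
LHS = RHS, so the identity holds for this test φ.
Moreover u is smooth here and v(x) = u'(x) = -3*x**2 - 4*x - 1 pointwise, so the identity holds for every test function. Hence v is the weak derivative of u.


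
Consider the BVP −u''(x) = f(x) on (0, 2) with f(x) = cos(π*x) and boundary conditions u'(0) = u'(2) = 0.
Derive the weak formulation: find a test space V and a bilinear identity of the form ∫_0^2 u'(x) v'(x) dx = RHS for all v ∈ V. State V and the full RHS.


V = H^1(0, 2) (no boundary constraint on v; u is determined up to an additive constant); weak form: ∫_0^2 u'v' dx = ∫_0^2 (cos(π*x)) v dx for all v ∈ V.

Multiply both sides by a test function v and integrate from 0 to 2:
  ∫_0^2 −u''(x) v(x) dx = ∫_0^2 f(x) v(x) dx.
Integrate the LHS by parts once:
  ∫_0^2 −u'' v dx = −[u'(x) v(x)]_0^2 + ∫_0^2 u'(x) v'(x) dx.
Thus ∫_0^2 u'(x) v'(x) dx = ∫_0^2 f(x) v(x) dx + [u'(x) v(x)]_0^2.
Choose V so that boundary terms are either known or forced to vanish.
u has homogeneous Neumann: u'(0) = u'(2) = 0. So [u' v]_0^2 = 0·v(2) − 0·v(0) = 0 for any v; take V = H^1(0, 2).
Weak formulation: find u (satisfying any essential BC) such that ∫_0^2 u'(x) v'(x) dx = ∫_0^2 f v dx for all v ∈ V (homogeneous Neumann, so boundary terms vanish).
Substituting f(x) = cos(π*x), the right-hand side is ∫_0^2 (cos(π*x)) v dx.
Compatibility check (pure Neumann): taking v ≡ 1 ∈ V gives 0 = ∫_0^2 f dx + (0) − (0), i.e. ∫_0^2 f dx must equal u'(0) − u'(2) = 0. Indeed ∫_0^2 (cos(π*x)) dx = 0, so the data are compatible. The solution is then unique only up to an additive constant (fix it e.g. by requiring ∫_0^2 u dx = 0).


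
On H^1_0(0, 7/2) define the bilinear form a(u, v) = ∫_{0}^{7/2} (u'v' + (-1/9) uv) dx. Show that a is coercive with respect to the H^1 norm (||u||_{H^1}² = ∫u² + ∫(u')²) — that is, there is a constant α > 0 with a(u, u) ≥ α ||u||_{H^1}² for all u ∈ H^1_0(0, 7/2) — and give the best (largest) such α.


α = (-49 + 36*π^2)/(9*(4*π^2 + 49))

Coercivity of a(·,·) on H^1_0(0, 7/2) means a(u, u) ≥ α ||u||_{H^1}² for every u ∈ H^1_0.
The interval has length L = 7/2, and Poincaré/coercivity depend only on L. Here a(u, u) = ∫(u')² + (-1/9)·∫u².
Here c = -1/9 < 0 with |c| < (π/L)² = 4*π^2/49, so coercivity still holds. The condition a(u,u) ≥ α||u||_{H^1}² reads (1−α)∫(u')² ≥ (α−c)∫u². Any admissible α is ≤ 1 (rapidly oscillating u have ∫u²/∫(u')² → 0), and α = 1 would force 0 ≥ (1−c)∫u², impossible since c < 1; so 1−α > 0. By the sharp Poincaré inequality on H^1_0 of an interval of length L, ∫(u')² ≥ (π/L)²∫u² with equality for the first sine mode sin(π(x−x₀)/L) (x₀ the left endpoint), so the inequality holds for all u iff (1−α)(π/L)² ≥ α − c, i.e. α ≤ ((π/L)² + c)/((π/L)² + 1) = (1 + c(L/π)²)/(1 + (L/π)²). (Direct route, valid since c ≤ 0: Poincaré gives c∫u² ≥ c(L/π)²∫(u')², so a(u,u) ≥ (1 + c(L/π)²)∫(u')², while ||u||_{H^1}² ≤ (1 + (L/π)²)∫(u')²; dividing yields the same α.) With (π/L)² = 4*π^2/49 and c = -1/9, the largest admissible constant is α = ((π/L)² + c)/((π/L)² + 1).
Simplifying, α = (-49 + 36*π^2)/(9*(4*π^2 + 49)).


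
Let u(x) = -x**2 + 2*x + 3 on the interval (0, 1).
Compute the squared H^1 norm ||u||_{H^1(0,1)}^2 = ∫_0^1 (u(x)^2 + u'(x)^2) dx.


||u||_{H^1}^2 = 223/15

The H^1 norm (squared) on an interval (0, L) is
  ||u||_{H^1}^2 = ∫_0^L u(x)^2 dx + ∫_0^L u'(x)^2 dx.
Compute u'(x) = 2 - 2*x.
Then u(x)^2 = x**4 - 4*x**3 - 2*x**2 + 12*x + 9 and u'(x)^2 = 4*x**2 - 8*x + 4.
Integrate each monomial from 0 to 1 using ∫_0^1 c·x^n dx = c·1^(n+1)/(n+1):
  ∫_0^1 u(x)^2 dx = ∫_0^1 (x^4 - 4*x^3 - 2*x^2 + 12*x + 9) dx. Term by term:
    ∫_0^1 x^4 dx = 1/5;  ∫_0^1 -4*x^3 dx = -1;  ∫_0^1 -2*x^2 dx = -2/3;
    ∫_0^1 12*x dx = 6;  ∫_0^1 9 dx = 9.
  Sum: 1/5 − 1 − 2/3 + 6 + 9 = 203/15.
  ∫_0^1 u'(x)^2 dx = ∫_0^1 (4*x^2 - 8*x + 4) dx. Term by term:
    ∫_0^1 4*x^2 dx = 4/3;  ∫_0^1 -8*x dx = -4;  ∫_0^1 4 dx = 4.
  Sum: 4/3 − 4 + 4 = 4/3.
Adding: ||u||_{H^1}^2 = 203/15 + 4/3 = 223/15.


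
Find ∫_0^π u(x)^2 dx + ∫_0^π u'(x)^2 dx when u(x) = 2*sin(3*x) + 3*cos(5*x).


||u||_{H^1(0,π)}^2 = 137*π

u'(x) = -15*sin(5*x) + 6*cos(3*x).
Expand u² and (u')² and integrate term by term on (0, π), using: for integers n ≥ 1, ∫_0^π sin²(nx) dx = ∫_0^π cos²(nx) dx = π/2; for n ≠ n', ∫_0^π sin(nx)sin(n'x) dx = ∫_0^π cos(nx)cos(n'x) dx = 0; and by product-to-sum, ∫_0^π sin(nx)cos(n'x) dx = ½∫_0^π [sin((n+n')x) + sin((n−n')x)] dx, which is 0 when n+n' is even and 2n/(n²−n'²) when n+n' is odd (it need not vanish on (0, π)).
  u² squared terms: (2)²·∫sin(3x)² dx = 4·π/2 = 2*π;  (3)²·∫cos(5x)² dx = 9·π/2 = 9*π/2.
  u² cross terms: 2·(2)·(3)·∫sin(3x)·cos(5x) dx = 12·(0) = 0.
  So ∫_0^π u² dx = 2*π + 9*π/2 + 0 = 13*π/2.
  (u')² squared terms: (-15)²·∫sin(5x)² dx = 225·π/2 = 225*π/2;  (6)²·∫cos(3x)² dx = 36·π/2 = 18*π.
  (u')² cross terms: 2·(-15)·(6)·∫sin(5x)·cos(3x) dx = -180·(0) = 0.
  So ∫_0^π (u')² dx = 225*π/2 + 18*π + 0 = 261*π/2.
||u||_{H^1}^2 = (13*π/2) + (261*π/2) = 137*π.


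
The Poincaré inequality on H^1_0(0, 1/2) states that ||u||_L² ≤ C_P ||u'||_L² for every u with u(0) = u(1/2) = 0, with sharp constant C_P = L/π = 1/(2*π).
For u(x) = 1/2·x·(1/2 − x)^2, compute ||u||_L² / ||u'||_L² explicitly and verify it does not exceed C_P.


||u||_L² / ||u'||_L² = sqrt(14)/28 < C_P = 1/(2*π).

u(x) = 1/2·x·(1/2 − x)^2, so u'(x) = (2*x - 1)*(6*x - 1)/8.
u(x) = 1/2·x·(1/2 − x)^2 vanishes at x = 0 and x = 1/2, so u ∈ H^1_0(0, 1/2). Differentiate via the product rule and integrate the resulting polynomials term by term.
  ∫_0^1/2 u² dx = ∫_0^1/2 (x^6/4 - x^5/2 + 3*x^4/8 - x^3/8 + x^2/64) dx. Term by term:
    ∫_0^1/2 x^6/4 dx = 1/3584;  ∫_0^1/2 -x^5/2 dx = -1/768;  ∫_0^1/2 3*x^4/8 dx = 3/1280;
    ∫_0^1/2 -x^3/8 dx = -1/512;  ∫_0^1/2 x^2/64 dx = 1/1536.
  Sum: 1/3584 − 1/768 + 3/1280 − 1/512 + 1/1536 = 1/53760.
  ∫_0^1/2 (u')² dx = ∫_0^1/2 (9*x^4/4 - 3*x^3 + 11*x^2/8 - x/4 + 1/64) dx. Term by term:
    ∫_0^1/2 9*x^4/4 dx = 9/640;  ∫_0^1/2 -3*x^3 dx = -3/64;  ∫_0^1/2 11*x^2/8 dx = 11/192;
    ∫_0^1/2 -x/4 dx = -1/32;  ∫_0^1/2 1/64 dx = 1/128.
  Sum: 9/640 − 3/64 + 11/192 − 1/32 + 1/128 = 1/960.
∫_0^1/2 u² dx = 1/53760, so ||u||_L² = sqrt(210)/3360.
∫_0^1/2 (u')² dx = 1/960, so ||u'||_L² = sqrt(15)/120.
Ratio ||u||_L² / ||u'||_L² = sqrt(14)/28.
Sharp Poincaré constant on H^1_0(0, 1/2) is C_P = L/π = 1/(2*π), achieved by sin(2*π·x).
A polynomial bump cannot attain the sharp Poincaré constant (only the first sine eigenfunction does), so the ratio is strictly less than C_P, consistent with ||u||_L² ≤ C_P ||u'||_L².


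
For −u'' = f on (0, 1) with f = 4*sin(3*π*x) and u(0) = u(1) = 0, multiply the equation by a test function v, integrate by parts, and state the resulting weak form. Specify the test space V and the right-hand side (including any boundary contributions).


V = H^1_0(0, 1) (so v(0) = v(1) = 0); weak form: ∫_0^1 u'v' dx = ∫_0^1 (4*sin(3*π*x)) v dx for all v ∈ V.

Multiply both sides by a test function v and integrate from 0 to 1:
  ∫_0^1 −u''(x) v(x) dx = ∫_0^1 f(x) v(x) dx.
Integrate the LHS by parts once:
  ∫_0^1 −u'' v dx = −[u'(x) v(x)]_0^1 + ∫_0^1 u'(x) v'(x) dx.
Thus ∫_0^1 u'(x) v'(x) dx = ∫_0^1 f(x) v(x) dx + [u'(x) v(x)]_0^1.
Choose V so that boundary terms are either known or forced to vanish.
u is Dirichlet: u(0) = u(1) = 0. Let V = H^1_0(0, 1); then v(0) = v(1) = 0, and [u' v]_0^1 = 0.
Weak formulation: find u (satisfying any essential BC) such that ∫_0^1 u'(x) v'(x) dx = ∫_0^1 f v dx for all v ∈ V.
Substituting f(x) = 4*sin(3*π*x), the right-hand side is ∫_0^1 (4*sin(3*π*x)) v dx.


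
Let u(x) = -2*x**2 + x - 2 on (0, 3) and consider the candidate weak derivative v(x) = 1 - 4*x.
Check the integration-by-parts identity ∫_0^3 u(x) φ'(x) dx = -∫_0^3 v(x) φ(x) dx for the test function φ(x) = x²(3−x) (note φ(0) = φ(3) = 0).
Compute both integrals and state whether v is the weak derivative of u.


LHS = 837/20, RHS = 837/20. Yes, v = u' weakly.

u(x) = -2*x**2 + x - 2, classical derivative u'(x) = 1 - 4*x.
φ(x) = x²(3−x), so φ'(x) = 3*x*(2 - x).
Note φ(0) = φ(3) = 0, so the boundary term u·φ vanishes.
LHS = ∫_0^3 u(x) φ'(x) dx = ∫_0^3 (6*x^4 - 15*x^3 + 12*x^2 - 12*x) dx. Term by term:
  ∫_0^3 6*x^4 dx = 1458/5;  ∫_0^3 -15*x^3 dx = -1215/4;  ∫_0^3 12*x^2 dx = 108;
  ∫_0^3 -12*x dx = -54.
Sum: 1458/5 − 1215/4 + 108 − 54 = 837/20.
So LHS = 837/20.
∫_0^3 v(x) φ(x) dx = ∫_0^3 (4*x^4 - 13*x^3 + 3*x^2) dx. Term by term:
  ∫_0^3 4*x^4 dx = 972/5;  ∫_0^3 -13*x^3 dx = -1053/4;  ∫_0^3 3*x^2 dx = 27.
Sum: 972/5 − 1053/4 + 27 = -837/20.
So RHS = -∫_0^3 v(x) φ(x) dx = 837/20.
LHS = RHS, so the identity holds for this test φ.
Moreover u is smooth here and v(x) = u'(x) = 1 - 4*x pointwise, so the identity holds for every test function. Hence v is the weak derivative of u.


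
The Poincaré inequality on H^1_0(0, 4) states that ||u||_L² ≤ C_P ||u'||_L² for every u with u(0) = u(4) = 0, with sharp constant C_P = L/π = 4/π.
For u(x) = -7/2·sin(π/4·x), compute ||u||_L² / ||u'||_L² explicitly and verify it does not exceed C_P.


||u||_L² / ||u'||_L² = 4/π = C_P.

u(x) = -7/2·sin(π/4·x), so u'(x) = -7*π*cos(π*x/4)/8.
Writing u(x) = A·sin(kπx/L) with A = -7/2 and k = 1, use ∫_0^L sin²(kπx/L) dx = L/2 and ∫_0^L cos²(kπx/L) dx = L/2.
u² = 49/4·sin²(π/4·x) and (u')² = 49*π^2/64·cos²(π/4·x), and each of sin², cos² integrates to L/2 = 2 over (0, 4).
∫_0^4 u² dx = 49/2, so ||u||_L² = 7*sqrt(2)/2.
∫_0^4 (u')² dx = 49*π^2/32, so ||u'||_L² = 7*sqrt(2)*π/8.
Ratio ||u||_L² / ||u'||_L² = 4/π.
Sharp Poincaré constant on H^1_0(0, 4) is C_P = L/π = 4/π, achieved by sin(π/4·x).
This is the k = 1 eigenfunction (up to amplitude), so the ratio equals the sharp Poincaré constant exactly.
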